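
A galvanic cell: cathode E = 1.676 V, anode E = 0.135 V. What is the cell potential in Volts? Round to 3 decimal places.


Standard cell potential: E_cell = E_cathode - E_anode.
E_cell = 1.676 - (0.135)
E_cell = 1.541 V, rounded to 3 dp:

1.541 V


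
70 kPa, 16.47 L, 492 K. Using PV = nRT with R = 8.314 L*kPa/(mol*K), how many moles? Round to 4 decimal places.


PV = nRT, solve for n = PV / (RT).
PV = 70 * 16.47 = 1152.9
RT = 8.314 * 492 = 4090.488
n = 1152.9 / 4090.488
n = 0.28184901 mol, rounded to 4 dp:

0.2818 mol


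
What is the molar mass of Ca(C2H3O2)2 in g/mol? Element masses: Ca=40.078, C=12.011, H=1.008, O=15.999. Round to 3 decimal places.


M = sum(count * atomic_mass) over atoms.
M = 1*40.078 + 4*12.011 + 6*1.008 + 4*15.999
M = 40.078 + 48.044 + 6.048 + 63.996
M = 158.166 g/mol, rounded to 3 dp:

158.166 g/mol


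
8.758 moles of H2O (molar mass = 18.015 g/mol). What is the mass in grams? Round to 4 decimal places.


mass = n * M
mass = 8.758 * 18.015
mass = 157.77537 g, rounded to 4 dp:

157.7754 g


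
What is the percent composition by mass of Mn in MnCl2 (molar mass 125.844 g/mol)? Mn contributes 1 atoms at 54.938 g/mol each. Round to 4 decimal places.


pct = 100 * (n_elem * M_elem) / M_total
mass_contribution = 1 * 54.938 = 54.938 g/mol
pct = 100 * 54.938 / 125.844
pct = 43.65563714 %, rounded to 4 dp:

43.6556 %


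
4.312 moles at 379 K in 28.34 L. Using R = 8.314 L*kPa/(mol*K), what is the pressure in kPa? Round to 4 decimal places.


PV = nRT, solve for P = nRT / V.
nRT = 4.312 * 8.314 * 379 = 13587.1379
P = 13587.1379 / 28.34
P = 479.43323571 kPa, rounded to 4 dp:

479.4332 kPa


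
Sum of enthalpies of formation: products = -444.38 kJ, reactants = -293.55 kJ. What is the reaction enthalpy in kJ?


dH_rxn = sum(dH_f products) - sum(dH_f reactants)
dH_rxn = -444.38 - (-293.55)
dH_rxn = -150.83 kJ:

-150.83 kJ


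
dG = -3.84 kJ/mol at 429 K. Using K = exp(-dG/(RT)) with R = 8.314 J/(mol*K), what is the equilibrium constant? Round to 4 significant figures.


dG is in kJ/mol; multiply by 1000 to match R in J/(mol*K).
RT = 8.314 * 429 = 3566.706 J/mol
exponent = -dG*1000 / (RT) = -(-3.84*1000) / 3566.706 = 1.07662364
K = exp(1.07662364)
K = 2.934754, rounded to 4 significant figures:

2.935


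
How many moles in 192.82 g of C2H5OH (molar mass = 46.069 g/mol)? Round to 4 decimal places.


n = mass / M
n = 192.82 / 46.069
n = 4.18546094 mol, rounded to 4 dp:

4.1855 mol


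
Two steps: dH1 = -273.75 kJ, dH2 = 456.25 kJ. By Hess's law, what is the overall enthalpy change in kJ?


Hess's law: enthalpy is a state function, so add the step enthalpies.
dH_total = dH1 + dH2 = -273.75 + (456.25)
dH_total = 182.5 kJ:

182.50 kJ


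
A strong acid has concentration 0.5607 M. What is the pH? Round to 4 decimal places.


A strong acid dissociates completely, so [H+] equals the given concentration.
pH = -log10([H+]) = -log10(0.5607)
pH = 0.25126944, rounded to 4 dp:

0.2513


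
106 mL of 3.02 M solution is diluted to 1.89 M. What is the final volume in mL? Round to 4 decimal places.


Dilution: M1*V1 = M2*V2, solve for V2.
V2 = M1*V1 / M2
V2 = 3.02 * 106 / 1.89
V2 = 320.12 / 1.89
V2 = 169.37566138 mL, rounded to 4 dp:

169.3757 mL


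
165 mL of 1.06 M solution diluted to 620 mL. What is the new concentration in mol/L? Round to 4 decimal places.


Dilution: M1*V1 = M2*V2, solve for M2.
M2 = M1*V1 / V2
M2 = 1.06 * 165 / 620
M2 = 174.9 / 620
M2 = 0.28209677 mol/L, rounded to 4 dp:

0.2821 mol/L


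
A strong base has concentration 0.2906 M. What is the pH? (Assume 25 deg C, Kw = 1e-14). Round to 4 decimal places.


A strong base dissociates completely, so [OH-] equals the given concentration.
pOH = -log10([OH-]) = -log10(0.2906) = 0.536704
pH = 14 - pOH = 14 - 0.536704
pH = 13.463296, rounded to 4 dp:

13.4633


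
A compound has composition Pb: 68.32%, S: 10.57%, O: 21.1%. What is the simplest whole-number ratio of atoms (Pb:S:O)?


Assume 100 g of compound, divide each mass% by atomic mass to get moles, then normalize by the smallest to get a raw atom ratio.
Moles per 100 g: Pb: 68.32/207.2 = 0.3297, S: 10.57/32.065 = 0.3296, O: 21.1/15.999 = 1.3188
Raw ratio (divide by min = 0.3296): Pb: 1.0, S: 1.0, O: 4.001
Multiply by 1 to clear fractions: Pb: 1.0 ~= 1, S: 1.0 ~= 1, O: 4.001 ~= 4
Reduce by GCD to get the simplest whole-number ratio:

1:1:4


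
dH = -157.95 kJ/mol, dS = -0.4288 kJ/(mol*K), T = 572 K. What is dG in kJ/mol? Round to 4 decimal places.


Gibbs: dG = dH - T*dS (consistent units, dS already in kJ/(mol*K)).
T*dS = 572 * -0.4288 = -245.2736
dG = -157.95 - (-245.2736)
dG = 87.3236 kJ/mol, rounded to 4 dp:

87.3236 kJ/mol


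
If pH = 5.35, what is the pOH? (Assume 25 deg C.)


At 25 deg C, pH + pOH = 14.
pOH = 14 - pH = 14 - 5.35
pOH = 8.65:

8.65


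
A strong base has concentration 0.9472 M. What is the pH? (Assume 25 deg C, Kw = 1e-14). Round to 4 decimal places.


A strong base dissociates completely, so [OH-] equals the given concentration.
pOH = -log10([OH-]) = -log10(0.9472) = 0.023558
pH = 14 - pOH = 14 - 0.023558
pH = 13.976442, rounded to 4 dp:

13.9764


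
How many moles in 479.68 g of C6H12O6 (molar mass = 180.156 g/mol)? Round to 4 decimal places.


n = mass / M
n = 479.68 / 180.156
n = 2.66258132 mol, rounded to 4 dp:

2.6626 mol


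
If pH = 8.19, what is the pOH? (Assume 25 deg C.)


At 25 deg C, pH + pOH = 14.
pOH = 14 - pH = 14 - 8.19
pOH = 5.81:

5.81


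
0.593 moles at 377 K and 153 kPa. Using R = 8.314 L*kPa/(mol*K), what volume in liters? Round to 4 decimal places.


PV = nRT, solve for V = nRT / P.
nRT = 0.593 * 8.314 * 377 = 1858.6862
V = 1858.6862 / 153
V = 12.14827582 L, rounded to 4 dp:

12.1483 L


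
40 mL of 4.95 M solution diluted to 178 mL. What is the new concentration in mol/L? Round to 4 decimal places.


Dilution: M1*V1 = M2*V2, solve for M2.
M2 = M1*V1 / V2
M2 = 4.95 * 40 / 178
M2 = 198.0 / 178
M2 = 1.11235955 mol/L, rounded to 4 dp:

1.1124 mol/L


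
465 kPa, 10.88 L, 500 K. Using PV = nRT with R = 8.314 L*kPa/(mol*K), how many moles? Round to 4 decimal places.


PV = nRT, solve for n = PV / (RT).
PV = 465 * 10.88 = 5059.2
RT = 8.314 * 500 = 4157.0
n = 5059.2 / 4157.0
n = 1.21703151 mol, rounded to 4 dp:

1.2170 mol


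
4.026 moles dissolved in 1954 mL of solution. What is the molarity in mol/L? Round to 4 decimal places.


Convert volume to liters: V_L = V_mL / 1000.
V_L = 1954 / 1000 = 1.954 L
M = n / V_L = 4.026 / 1.954
M = 2.06038895 mol/L, rounded to 4 dp:

2.0604 mol/L


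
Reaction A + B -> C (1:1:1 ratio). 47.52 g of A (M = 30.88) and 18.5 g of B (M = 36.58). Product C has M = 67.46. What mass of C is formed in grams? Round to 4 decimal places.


Find moles of each reactant; the smaller value is the limiting reagent in a 1:1:1 reaction, so moles_C equals moles of the limiter.
n_A = mass_A / M_A = 47.52 / 30.88 = 1.53886 mol
n_B = mass_B / M_B = 18.5 / 36.58 = 0.505741 mol
Limiting reagent: B (smaller), n_limiting = 0.505741 mol
mass_C = n_limiting * M_C = 0.505741 * 67.46
mass_C = 34.11728786 g, rounded to 4 dp:

34.1173 g


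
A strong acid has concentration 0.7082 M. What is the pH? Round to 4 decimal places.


A strong acid dissociates completely, so [H+] equals the given concentration.
pH = -log10([H+]) = -log10(0.7082)
pH = 0.14984408, rounded to 4 dp:

0.1498


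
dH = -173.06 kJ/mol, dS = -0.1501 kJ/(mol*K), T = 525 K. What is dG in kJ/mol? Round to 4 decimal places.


Gibbs: dG = dH - T*dS (consistent units, dS already in kJ/(mol*K)).
T*dS = 525 * -0.1501 = -78.8025
dG = -173.06 - (-78.8025)
dG = -94.2575 kJ/mol, rounded to 4 dp:

-94.2575 kJ/mol


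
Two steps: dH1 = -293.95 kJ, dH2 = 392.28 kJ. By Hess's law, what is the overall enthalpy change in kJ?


Hess's law: enthalpy is a state function, so add the step enthalpies.
dH_total = dH1 + dH2 = -293.95 + (392.28)
dH_total = 98.33 kJ:

98.33 kJ


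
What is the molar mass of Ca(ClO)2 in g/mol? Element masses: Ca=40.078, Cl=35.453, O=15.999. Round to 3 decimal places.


M = sum(count * atomic_mass) over atoms.
M = 1*40.078 + 2*35.453 + 2*15.999
M = 40.078 + 70.906 + 31.998
M = 142.982 g/mol, rounded to 3 dp:

142.982 g/mol


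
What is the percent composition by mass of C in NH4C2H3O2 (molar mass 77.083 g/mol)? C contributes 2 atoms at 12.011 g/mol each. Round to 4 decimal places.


pct = 100 * (n_elem * M_elem) / M_total
mass_contribution = 2 * 12.011 = 24.022 g/mol
pct = 100 * 24.022 / 77.083
pct = 31.16381044 %, rounded to 4 dp:

31.1638 %


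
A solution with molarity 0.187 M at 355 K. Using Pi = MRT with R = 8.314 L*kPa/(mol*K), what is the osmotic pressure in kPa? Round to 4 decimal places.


Osmotic pressure (van't Hoff): Pi = M*R*T.
RT = 8.314 * 355 = 2951.47
Pi = 0.187 * 2951.47
Pi = 551.92489 kPa, rounded to 4 dp:

551.9249 kPa


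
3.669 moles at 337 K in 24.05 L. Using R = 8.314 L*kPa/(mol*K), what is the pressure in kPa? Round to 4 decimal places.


PV = nRT, solve for P = nRT / V.
nRT = 3.669 * 8.314 * 337 = 10279.8702
P = 10279.8702 / 24.05
P = 427.43743035 kPa, rounded to 4 dp:

427.4374 kPa


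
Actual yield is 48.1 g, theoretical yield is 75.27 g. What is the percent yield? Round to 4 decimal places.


% yield = 100 * actual / theoretical
% yield = 100 * 48.1 / 75.27
% yield = 63.90328152 %, rounded to 4 dp:

63.9033 %


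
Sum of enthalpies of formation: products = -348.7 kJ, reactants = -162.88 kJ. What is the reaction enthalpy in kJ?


dH_rxn = sum(dH_f products) - sum(dH_f reactants)
dH_rxn = -348.7 - (-162.88)
dH_rxn = -185.82 kJ:

-185.82 kJ


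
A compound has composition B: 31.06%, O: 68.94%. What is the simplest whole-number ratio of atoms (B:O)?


Assume 100 g of compound, divide each mass% by atomic mass to get moles, then normalize by the smallest to get a raw atom ratio.
Moles per 100 g: B: 31.06/10.81 = 2.8733, O: 68.94/15.999 = 4.309
Raw ratio (divide by min = 2.8733): B: 1.0, O: 1.5
Multiply by 2 to clear fractions: B: 2.0 ~= 2, O: 2.999 ~= 3
Reduce by GCD to get the simplest whole-number ratio:

2:3


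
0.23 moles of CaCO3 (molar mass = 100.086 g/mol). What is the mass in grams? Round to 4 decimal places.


mass = n * M
mass = 0.23 * 100.086
mass = 23.01978 g, rounded to 4 dp:

23.0198 g


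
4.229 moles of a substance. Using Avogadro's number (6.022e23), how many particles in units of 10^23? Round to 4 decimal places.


N = n * NA, then divide by 1e23 for the requested units.
N / 1e23 = n * 6.022
N / 1e23 = 4.229 * 6.022
N / 1e23 = 25.467038, rounded to 4 dp:

25.4670


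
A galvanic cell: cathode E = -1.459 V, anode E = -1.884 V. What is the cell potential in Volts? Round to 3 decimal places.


Standard cell potential: E_cell = E_cathode - E_anode.
E_cell = -1.459 - (-1.884)
E_cell = 0.425 V, rounded to 3 dp:

0.425 V


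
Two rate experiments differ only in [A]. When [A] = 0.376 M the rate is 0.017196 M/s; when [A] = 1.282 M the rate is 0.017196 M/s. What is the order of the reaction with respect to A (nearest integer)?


Rate is proportional to [A]^n, so rate2/rate1 = ([A]2/[A]1)^n. Take logs to solve for n.
rate2/rate1 = 0.017196 / 0.017196 = 1.0
[A]2/[A]1 = 1.282 / 0.376 = 3.4096
n = ln(1.0) / ln(3.4096) = 0.0
Nearest integer order:

0


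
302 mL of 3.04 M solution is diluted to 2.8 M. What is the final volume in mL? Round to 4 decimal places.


Dilution: M1*V1 = M2*V2, solve for V2.
V2 = M1*V1 / M2
V2 = 3.04 * 302 / 2.8
V2 = 918.08 / 2.8
V2 = 327.88571429 mL, rounded to 4 dp:

327.8857 mL


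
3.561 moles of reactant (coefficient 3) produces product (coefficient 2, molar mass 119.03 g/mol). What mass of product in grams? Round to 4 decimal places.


Use the coefficient ratio to convert reactant moles to product moles, then multiply by the product's molar mass.
moles_P = moles_R * (coeff_P / coeff_R) = 3.561 * (2/3) = 2.374
mass_P = moles_P * M_P = 2.374 * 119.03
mass_P = 282.57722 g, rounded to 4 dp:

282.5772 g


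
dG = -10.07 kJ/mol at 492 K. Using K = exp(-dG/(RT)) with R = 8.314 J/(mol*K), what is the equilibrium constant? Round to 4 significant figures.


dG is in kJ/mol; multiply by 1000 to match R in J/(mol*K).
RT = 8.314 * 492 = 4090.488 J/mol
exponent = -dG*1000 / (RT) = -(-10.07*1000) / 4090.488 = 2.46180896
K = exp(2.46180896)
K = 11.726004, rounded to 4 significant figures:

11.73


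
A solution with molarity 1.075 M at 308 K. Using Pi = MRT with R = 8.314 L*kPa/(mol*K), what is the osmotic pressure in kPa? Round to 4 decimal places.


Osmotic pressure (van't Hoff): Pi = M*R*T.
RT = 8.314 * 308 = 2560.712
Pi = 1.075 * 2560.712
Pi = 2752.7654 kPa, rounded to 4 dp:

2752.7654 kPa


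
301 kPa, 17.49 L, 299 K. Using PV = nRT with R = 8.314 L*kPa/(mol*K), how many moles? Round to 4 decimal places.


PV = nRT, solve for n = PV / (RT).
PV = 301 * 17.49 = 5264.49
RT = 8.314 * 299 = 2485.886
n = 5264.49 / 2485.886
n = 2.11775198 mol, rounded to 4 dp:

2.1178 mol


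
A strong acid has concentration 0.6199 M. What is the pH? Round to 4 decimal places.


A strong acid dissociates completely, so [H+] equals the given concentration.
pH = -log10([H+]) = -log10(0.6199)
pH = 0.20767836, rounded to 4 dp:

0.2077


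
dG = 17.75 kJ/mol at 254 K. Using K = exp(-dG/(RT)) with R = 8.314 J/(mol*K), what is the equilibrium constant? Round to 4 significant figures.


dG is in kJ/mol; multiply by 1000 to match R in J/(mol*K).
RT = 8.314 * 254 = 2111.756 J/mol
exponent = -dG*1000 / (RT) = -(17.75*1000) / 2111.756 = -8.40532713
K = exp(-8.40532713)
K = 0.00022367261, rounded to 4 significant figures:

0.0002237


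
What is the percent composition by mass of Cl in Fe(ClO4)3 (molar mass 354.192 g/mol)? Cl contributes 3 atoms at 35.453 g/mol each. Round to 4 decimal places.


pct = 100 * (n_elem * M_elem) / M_total
mass_contribution = 3 * 35.453 = 106.359 g/mol
pct = 100 * 106.359 / 354.192
pct = 30.02862854 %, rounded to 4 dp:

30.0286 %


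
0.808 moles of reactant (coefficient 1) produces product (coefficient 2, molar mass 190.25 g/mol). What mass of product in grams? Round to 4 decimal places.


Use the coefficient ratio to convert reactant moles to product moles, then multiply by the product's molar mass.
moles_P = moles_R * (coeff_P / coeff_R) = 0.808 * (2/1) = 1.616
mass_P = moles_P * M_P = 1.616 * 190.25
mass_P = 307.444 g, rounded to 4 dp:

307.4440 g


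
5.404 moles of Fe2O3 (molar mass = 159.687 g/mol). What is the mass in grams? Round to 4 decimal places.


mass = n * M
mass = 5.404 * 159.687
mass = 862.948548 g, rounded to 4 dp:

862.9485 g


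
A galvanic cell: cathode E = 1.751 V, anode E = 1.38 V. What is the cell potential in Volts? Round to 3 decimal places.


Standard cell potential: E_cell = E_cathode - E_anode.
E_cell = 1.751 - (1.38)
E_cell = 0.371 V, rounded to 3 dp:

0.371 V


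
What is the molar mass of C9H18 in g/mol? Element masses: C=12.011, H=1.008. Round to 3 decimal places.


M = sum(count * atomic_mass) over atoms.
M = 9*12.011 + 18*1.008
M = 108.099 + 18.144
M = 126.243 g/mol, rounded to 3 dp:

126.243 g/mol


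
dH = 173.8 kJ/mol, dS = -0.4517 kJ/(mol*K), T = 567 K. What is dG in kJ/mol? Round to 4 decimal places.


Gibbs: dG = dH - T*dS (consistent units, dS already in kJ/(mol*K)).
T*dS = 567 * -0.4517 = -256.1139
dG = 173.8 - (-256.1139)
dG = 429.9139 kJ/mol, rounded to 4 dp:

429.9139 kJ/mol


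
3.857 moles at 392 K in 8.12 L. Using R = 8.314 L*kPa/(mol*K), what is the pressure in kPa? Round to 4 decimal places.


PV = nRT, solve for P = nRT / V.
nRT = 3.857 * 8.314 * 392 = 12570.3024
P = 12570.3024 / 8.12
P = 1548.06679803 kPa, rounded to 4 dp:

1548.0668 kPa


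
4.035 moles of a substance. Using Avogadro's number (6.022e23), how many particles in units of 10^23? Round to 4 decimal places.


N = n * NA, then divide by 1e23 for the requested units.
N / 1e23 = n * 6.022
N / 1e23 = 4.035 * 6.022
N / 1e23 = 24.29877, rounded to 4 dp:

24.2988


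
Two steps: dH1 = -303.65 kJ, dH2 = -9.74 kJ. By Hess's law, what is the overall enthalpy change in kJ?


Hess's law: enthalpy is a state function, so add the step enthalpies.
dH_total = dH1 + dH2 = -303.65 + (-9.74)
dH_total = -313.39 kJ:

-313.39 kJ


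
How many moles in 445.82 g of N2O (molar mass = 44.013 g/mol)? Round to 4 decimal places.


n = mass / M
n = 445.82 / 44.013
n = 10.12927999 mol, rounded to 4 dp:

10.1293 mol


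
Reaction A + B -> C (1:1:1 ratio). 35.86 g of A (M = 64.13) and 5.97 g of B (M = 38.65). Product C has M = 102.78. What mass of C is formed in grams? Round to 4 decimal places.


Find moles of each reactant; the smaller value is the limiting reagent in a 1:1:1 reaction, so moles_C equals moles of the limiter.
n_A = mass_A / M_A = 35.86 / 64.13 = 0.559177 mol
n_B = mass_B / M_B = 5.97 / 38.65 = 0.154463 mol
Limiting reagent: B (smaller), n_limiting = 0.154463 mol
mass_C = n_limiting * M_C = 0.154463 * 102.78
mass_C = 15.87570714 g, rounded to 4 dp:

15.8757 g


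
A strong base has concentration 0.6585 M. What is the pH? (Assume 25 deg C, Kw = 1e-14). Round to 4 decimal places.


A strong base dissociates completely, so [OH-] equals the given concentration.
pOH = -log10([OH-]) = -log10(0.6585) = 0.181444
pH = 14 - pOH = 14 - 0.181444
pH = 13.818556, rounded to 4 dp:

13.8186


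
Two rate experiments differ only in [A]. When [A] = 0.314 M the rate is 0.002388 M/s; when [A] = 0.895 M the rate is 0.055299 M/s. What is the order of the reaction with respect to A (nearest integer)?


Rate is proportional to [A]^n, so rate2/rate1 = ([A]2/[A]1)^n. Take logs to solve for n.
rate2/rate1 = 0.055299 / 0.002388 = 23.157
[A]2/[A]1 = 0.895 / 0.314 = 2.8503
n = ln(23.157) / ln(2.8503) = 3.0
Nearest integer order:

3


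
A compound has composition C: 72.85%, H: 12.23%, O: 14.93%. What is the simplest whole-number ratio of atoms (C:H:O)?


Assume 100 g of compound, divide each mass% by atomic mass to get moles, then normalize by the smallest to get a raw atom ratio.
Moles per 100 g: C: 72.85/12.011 = 6.0653, H: 12.23/1.008 = 12.1329, O: 14.93/15.999 = 0.9332
Raw ratio (divide by min = 0.9332): C: 6.5, H: 13.002, O: 1.0
Multiply by 2 to clear fractions: C: 12.999 ~= 13, H: 26.003 ~= 26, O: 2.0 ~= 2
Reduce by GCD to get the simplest whole-number ratio:

13:26:2


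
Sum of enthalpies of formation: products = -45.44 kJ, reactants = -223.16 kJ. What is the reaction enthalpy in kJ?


dH_rxn = sum(dH_f products) - sum(dH_f reactants)
dH_rxn = -45.44 - (-223.16)
dH_rxn = 177.72 kJ:

177.72 kJ


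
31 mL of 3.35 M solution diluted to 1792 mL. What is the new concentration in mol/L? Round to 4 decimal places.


Dilution: M1*V1 = M2*V2, solve for M2.
M2 = M1*V1 / V2
M2 = 3.35 * 31 / 1792
M2 = 103.85 / 1792
M2 = 0.05795201 mol/L, rounded to 4 dp:

0.0580 mol/L


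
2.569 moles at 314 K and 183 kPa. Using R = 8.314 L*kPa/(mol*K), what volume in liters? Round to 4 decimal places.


PV = nRT, solve for V = nRT / P.
nRT = 2.569 * 8.314 * 314 = 6706.6211
V = 6706.6211 / 183
V = 36.64820273 L, rounded to 4 dp:

36.6482 L


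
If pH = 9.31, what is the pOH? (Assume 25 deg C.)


At 25 deg C, pH + pOH = 14.
pOH = 14 - pH = 14 - 9.31
pOH = 4.69:

4.69


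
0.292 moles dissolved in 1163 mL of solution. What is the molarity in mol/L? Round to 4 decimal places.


Convert volume to liters: V_L = V_mL / 1000.
V_L = 1163 / 1000 = 1.163 L
M = n / V_L = 0.292 / 1.163
M = 0.25107481 mol/L, rounded to 4 dp:

0.2511 mol/L


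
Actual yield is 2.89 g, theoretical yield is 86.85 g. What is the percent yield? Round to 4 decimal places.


% yield = 100 * actual / theoretical
% yield = 100 * 2.89 / 86.85
% yield = 3.32757628 %, rounded to 4 dp:

3.3276 %


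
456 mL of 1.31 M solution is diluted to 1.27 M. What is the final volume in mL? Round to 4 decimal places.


Dilution: M1*V1 = M2*V2, solve for V2.
V2 = M1*V1 / M2
V2 = 1.31 * 456 / 1.27
V2 = 597.36 / 1.27
V2 = 470.36220472 mL, rounded to 4 dp:

470.3622 mL


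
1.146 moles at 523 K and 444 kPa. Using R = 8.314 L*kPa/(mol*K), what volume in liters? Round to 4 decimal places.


PV = nRT, solve for V = nRT / P.
nRT = 1.146 * 8.314 * 523 = 4983.0624
V = 4983.0624 / 444
V = 11.22311351 L, rounded to 4 dp:

11.2231 L


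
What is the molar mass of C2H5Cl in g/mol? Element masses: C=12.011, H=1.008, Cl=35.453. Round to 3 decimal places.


M = sum(count * atomic_mass) over atoms.
M = 2*12.011 + 5*1.008 + 1*35.453
M = 24.022 + 5.04 + 35.453
M = 64.515 g/mol, rounded to 3 dp:

64.515 g/mol


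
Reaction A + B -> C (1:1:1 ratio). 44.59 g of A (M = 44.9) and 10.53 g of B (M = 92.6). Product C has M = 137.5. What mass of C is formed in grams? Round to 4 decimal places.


Find moles of each reactant; the smaller value is the limiting reagent in a 1:1:1 reaction, so moles_C equals moles of the limiter.
n_A = mass_A / M_A = 44.59 / 44.9 = 0.993096 mol
n_B = mass_B / M_B = 10.53 / 92.6 = 0.113715 mol
Limiting reagent: B (smaller), n_limiting = 0.113715 mol
mass_C = n_limiting * M_C = 0.113715 * 137.5
mass_C = 15.6358125 g, rounded to 4 dp:

15.6358 g


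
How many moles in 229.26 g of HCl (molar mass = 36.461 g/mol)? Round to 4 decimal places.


n = mass / M
n = 229.26 / 36.461
n = 6.28781438 mol, rounded to 4 dp:

6.2878 mol


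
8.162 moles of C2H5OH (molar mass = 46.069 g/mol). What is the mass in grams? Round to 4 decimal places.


mass = n * M
mass = 8.162 * 46.069
mass = 376.015178 g, rounded to 4 dp:

376.0152 g


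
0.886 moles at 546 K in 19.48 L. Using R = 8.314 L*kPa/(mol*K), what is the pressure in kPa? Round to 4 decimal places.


PV = nRT, solve for P = nRT / V.
nRT = 0.886 * 8.314 * 546 = 4021.9474
P = 4021.9474 / 19.48
P = 206.46547228 kPa, rounded to 4 dp:

206.4655 kPa


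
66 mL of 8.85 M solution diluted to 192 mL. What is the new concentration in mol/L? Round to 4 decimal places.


Dilution: M1*V1 = M2*V2, solve for M2.
M2 = M1*V1 / V2
M2 = 8.85 * 66 / 192
M2 = 584.1 / 192
M2 = 3.0421875 mol/L, rounded to 4 dp:

3.0422 mol/L


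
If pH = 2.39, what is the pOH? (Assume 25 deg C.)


At 25 deg C, pH + pOH = 14.
pOH = 14 - pH = 14 - 2.39
pOH = 11.61:

11.61


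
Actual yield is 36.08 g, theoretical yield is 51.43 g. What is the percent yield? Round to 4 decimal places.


% yield = 100 * actual / theoretical
% yield = 100 * 36.08 / 51.43
% yield = 70.15360684 %, rounded to 4 dp:

70.1536 %


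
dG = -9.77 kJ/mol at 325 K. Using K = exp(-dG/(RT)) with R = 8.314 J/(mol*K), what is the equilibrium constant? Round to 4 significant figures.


dG is in kJ/mol; multiply by 1000 to match R in J/(mol*K).
RT = 8.314 * 325 = 2702.05 J/mol
exponent = -dG*1000 / (RT) = -(-9.77*1000) / 2702.05 = 3.61577321
K = exp(3.61577321)
K = 37.180083, rounded to 4 significant figures:

37.18


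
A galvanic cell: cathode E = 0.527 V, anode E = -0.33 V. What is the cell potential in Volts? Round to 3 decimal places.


Standard cell potential: E_cell = E_cathode - E_anode.
E_cell = 0.527 - (-0.33)
E_cell = 0.857 V, rounded to 3 dp:

0.857 V


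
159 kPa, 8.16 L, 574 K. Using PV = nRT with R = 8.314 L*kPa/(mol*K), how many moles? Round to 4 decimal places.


PV = nRT, solve for n = PV / (RT).
PV = 159 * 8.16 = 1297.44
RT = 8.314 * 574 = 4772.236
n = 1297.44 / 4772.236
n = 0.27187256 mol, rounded to 4 dp:

0.2719 mol


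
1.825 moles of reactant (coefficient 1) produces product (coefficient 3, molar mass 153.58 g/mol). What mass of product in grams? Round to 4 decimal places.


Use the coefficient ratio to convert reactant moles to product moles, then multiply by the product's molar mass.
moles_P = moles_R * (coeff_P / coeff_R) = 1.825 * (3/1) = 5.475
mass_P = moles_P * M_P = 5.475 * 153.58
mass_P = 840.8505 g, rounded to 4 dp:

840.8505 g


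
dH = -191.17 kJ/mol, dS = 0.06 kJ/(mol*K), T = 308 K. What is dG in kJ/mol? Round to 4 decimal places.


Gibbs: dG = dH - T*dS (consistent units, dS already in kJ/(mol*K)).
T*dS = 308 * 0.06 = 18.48
dG = -191.17 - (18.48)
dG = -209.65 kJ/mol, rounded to 4 dp:

-209.6500 kJ/mol


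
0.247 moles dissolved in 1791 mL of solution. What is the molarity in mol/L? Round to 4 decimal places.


Convert volume to liters: V_L = V_mL / 1000.
V_L = 1791 / 1000 = 1.791 L
M = n / V_L = 0.247 / 1.791
M = 0.13791178 mol/L, rounded to 4 dp:

0.1379 mol/L


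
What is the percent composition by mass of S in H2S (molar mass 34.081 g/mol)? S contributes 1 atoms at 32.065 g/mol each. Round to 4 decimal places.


pct = 100 * (n_elem * M_elem) / M_total
mass_contribution = 1 * 32.065 = 32.065 g/mol
pct = 100 * 32.065 / 34.081
pct = 94.08468061 %, rounded to 4 dp:

94.0847 %


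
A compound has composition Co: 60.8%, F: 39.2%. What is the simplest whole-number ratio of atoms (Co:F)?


Assume 100 g of compound, divide each mass% by atomic mass to get moles, then normalize by the smallest to get a raw atom ratio.
Moles per 100 g: Co: 60.8/58.933 = 1.0317, F: 39.2/18.998 = 2.0634
Raw ratio (divide by min = 1.0317): Co: 1.0, F: 2.0
Multiply by 1 to clear fractions: Co: 1.0 ~= 1, F: 2.0 ~= 2
Reduce by GCD to get the simplest whole-number ratio:

1:2


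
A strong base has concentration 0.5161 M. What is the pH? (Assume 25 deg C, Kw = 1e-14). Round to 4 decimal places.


A strong base dissociates completely, so [OH-] equals the given concentration.
pOH = -log10([OH-]) = -log10(0.5161) = 0.287266
pH = 14 - pOH = 14 - 0.287266
pH = 13.712734, rounded to 4 dp:

13.7127


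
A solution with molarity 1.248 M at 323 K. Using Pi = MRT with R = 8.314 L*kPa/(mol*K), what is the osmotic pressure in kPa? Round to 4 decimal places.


Osmotic pressure (van't Hoff): Pi = M*R*T.
RT = 8.314 * 323 = 2685.422
Pi = 1.248 * 2685.422
Pi = 3351.406656 kPa, rounded to 4 dp:

3351.4067 kPa


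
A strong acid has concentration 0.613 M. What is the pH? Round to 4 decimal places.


A strong acid dissociates completely, so [H+] equals the given concentration.
pH = -log10([H+]) = -log10(0.613)
pH = 0.21253953, rounded to 4 dp:

0.2125


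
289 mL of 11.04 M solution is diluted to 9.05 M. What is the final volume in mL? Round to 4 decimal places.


Dilution: M1*V1 = M2*V2, solve for V2.
V2 = M1*V1 / M2
V2 = 11.04 * 289 / 9.05
V2 = 3190.56 / 9.05
V2 = 352.5480663 mL, rounded to 4 dp:

352.5481 mL


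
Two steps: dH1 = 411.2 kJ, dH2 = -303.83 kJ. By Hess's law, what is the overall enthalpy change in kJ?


Hess's law: enthalpy is a state function, so add the step enthalpies.
dH_total = dH1 + dH2 = 411.2 + (-303.83)
dH_total = 107.37 kJ:

107.37 kJ


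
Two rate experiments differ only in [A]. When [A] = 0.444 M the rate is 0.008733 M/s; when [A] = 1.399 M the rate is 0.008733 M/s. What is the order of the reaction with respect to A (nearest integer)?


Rate is proportional to [A]^n, so rate2/rate1 = ([A]2/[A]1)^n. Take logs to solve for n.
rate2/rate1 = 0.008733 / 0.008733 = 1.0
[A]2/[A]1 = 1.399 / 0.444 = 3.1509
n = ln(1.0) / ln(3.1509) = 0.0
Nearest integer order:

0


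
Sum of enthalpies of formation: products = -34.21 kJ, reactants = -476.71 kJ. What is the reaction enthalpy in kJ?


dH_rxn = sum(dH_f products) - sum(dH_f reactants)
dH_rxn = -34.21 - (-476.71)
dH_rxn = 442.5 kJ:

442.50 kJ


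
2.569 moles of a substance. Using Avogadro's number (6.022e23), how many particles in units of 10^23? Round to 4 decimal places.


N = n * NA, then divide by 1e23 for the requested units.
N / 1e23 = n * 6.022
N / 1e23 = 2.569 * 6.022
N / 1e23 = 15.470518, rounded to 4 dp:

15.4705


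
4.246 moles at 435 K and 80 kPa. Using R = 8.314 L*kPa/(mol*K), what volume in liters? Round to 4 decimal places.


PV = nRT, solve for V = nRT / P.
nRT = 4.246 * 8.314 * 435 = 15356.0411
V = 15356.0411 / 80
V = 191.95051375 L, rounded to 4 dp:

191.9505 L


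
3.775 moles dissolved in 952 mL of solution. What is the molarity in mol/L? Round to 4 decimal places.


Convert volume to liters: V_L = V_mL / 1000.
V_L = 952 / 1000 = 0.952 L
M = n / V_L = 3.775 / 0.952
M = 3.96533613 mol/L, rounded to 4 dp:

3.9653 mol/L


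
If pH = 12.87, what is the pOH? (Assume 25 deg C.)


At 25 deg C, pH + pOH = 14.
pOH = 14 - pH = 14 - 12.87
pOH = 1.13:

1.13


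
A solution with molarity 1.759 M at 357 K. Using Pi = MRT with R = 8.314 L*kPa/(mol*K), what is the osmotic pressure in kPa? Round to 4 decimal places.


Osmotic pressure (van't Hoff): Pi = M*R*T.
RT = 8.314 * 357 = 2968.098
Pi = 1.759 * 2968.098
Pi = 5220.884382 kPa, rounded to 4 dp:

5220.8844 kPa


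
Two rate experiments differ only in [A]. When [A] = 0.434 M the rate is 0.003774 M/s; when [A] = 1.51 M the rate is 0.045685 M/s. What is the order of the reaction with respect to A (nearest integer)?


Rate is proportional to [A]^n, so rate2/rate1 = ([A]2/[A]1)^n. Take logs to solve for n.
rate2/rate1 = 0.045685 / 0.003774 = 12.1052
[A]2/[A]1 = 1.51 / 0.434 = 3.4793
n = ln(12.1052) / ln(3.4793) = 2.0
Nearest integer order:

2


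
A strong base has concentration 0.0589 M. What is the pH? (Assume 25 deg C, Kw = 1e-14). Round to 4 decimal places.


A strong base dissociates completely, so [OH-] equals the given concentration.
pOH = -log10([OH-]) = -log10(0.0589) = 1.229885
pH = 14 - pOH = 14 - 1.229885
pH = 12.770115, rounded to 4 dp:

12.7701


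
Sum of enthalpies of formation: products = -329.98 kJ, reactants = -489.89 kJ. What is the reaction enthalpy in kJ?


dH_rxn = sum(dH_f products) - sum(dH_f reactants)
dH_rxn = -329.98 - (-489.89)
dH_rxn = 159.91 kJ:

159.91 kJ


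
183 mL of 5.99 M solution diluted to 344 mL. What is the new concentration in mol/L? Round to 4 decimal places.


Dilution: M1*V1 = M2*V2, solve for M2.
M2 = M1*V1 / V2
M2 = 5.99 * 183 / 344
M2 = 1096.17 / 344
M2 = 3.1865407 mol/L, rounded to 4 dp:

3.1865 mol/L


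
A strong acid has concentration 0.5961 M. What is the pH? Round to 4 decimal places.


A strong acid dissociates completely, so [H+] equals the given concentration.
pH = -log10([H+]) = -log10(0.5961)
pH = 0.22468088, rounded to 4 dp:

0.2247


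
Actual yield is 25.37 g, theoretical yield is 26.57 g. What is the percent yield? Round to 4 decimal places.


% yield = 100 * actual / theoretical
% yield = 100 * 25.37 / 26.57
% yield = 95.48362815 %, rounded to 4 dp:

95.4836 %


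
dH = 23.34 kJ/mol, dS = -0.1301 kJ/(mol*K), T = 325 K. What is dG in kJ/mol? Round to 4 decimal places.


Gibbs: dG = dH - T*dS (consistent units, dS already in kJ/(mol*K)).
T*dS = 325 * -0.1301 = -42.2825
dG = 23.34 - (-42.2825)
dG = 65.6225 kJ/mol, rounded to 4 dp:

65.6225 kJ/mol


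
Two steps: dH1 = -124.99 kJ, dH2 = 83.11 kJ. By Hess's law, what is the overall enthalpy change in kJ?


Hess's law: enthalpy is a state function, so add the step enthalpies.
dH_total = dH1 + dH2 = -124.99 + (83.11)
dH_total = -41.88 kJ:

-41.88 kJ


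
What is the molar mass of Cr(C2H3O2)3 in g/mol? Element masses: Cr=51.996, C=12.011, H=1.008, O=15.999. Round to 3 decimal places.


M = sum(count * atomic_mass) over atoms.
M = 1*51.996 + 6*12.011 + 9*1.008 + 6*15.999
M = 51.996 + 72.066 + 9.072 + 95.994
M = 229.128 g/mol, rounded to 3 dp:

229.128 g/mol


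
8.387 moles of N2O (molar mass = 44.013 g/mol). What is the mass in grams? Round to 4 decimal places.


mass = n * M
mass = 8.387 * 44.013
mass = 369.137031 g, rounded to 4 dp:

369.1370 g


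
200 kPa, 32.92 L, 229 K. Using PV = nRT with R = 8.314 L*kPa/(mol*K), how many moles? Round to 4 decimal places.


PV = nRT, solve for n = PV / (RT).
PV = 200 * 32.92 = 6584.0
RT = 8.314 * 229 = 1903.906
n = 6584.0 / 1903.906
n = 3.45815392 mol, rounded to 4 dp:

3.4582 mol


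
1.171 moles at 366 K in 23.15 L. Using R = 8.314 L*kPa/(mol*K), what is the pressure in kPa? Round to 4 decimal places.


PV = nRT, solve for P = nRT / V.
nRT = 1.171 * 8.314 * 366 = 3563.264
P = 3563.264 / 23.15
P = 153.92069114 kPa, rounded to 4 dp:

153.9207 kPa


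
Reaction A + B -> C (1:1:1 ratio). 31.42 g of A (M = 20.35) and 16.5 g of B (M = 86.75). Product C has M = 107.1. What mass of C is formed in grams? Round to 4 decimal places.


Find moles of each reactant; the smaller value is the limiting reagent in a 1:1:1 reaction, so moles_C equals moles of the limiter.
n_A = mass_A / M_A = 31.42 / 20.35 = 1.54398 mol
n_B = mass_B / M_B = 16.5 / 86.75 = 0.190202 mol
Limiting reagent: B (smaller), n_limiting = 0.190202 mol
mass_C = n_limiting * M_C = 0.190202 * 107.1
mass_C = 20.3706342 g, rounded to 4 dp:

20.3706 g


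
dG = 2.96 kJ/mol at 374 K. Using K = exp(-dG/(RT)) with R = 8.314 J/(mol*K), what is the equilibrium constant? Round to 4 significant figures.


dG is in kJ/mol; multiply by 1000 to match R in J/(mol*K).
RT = 8.314 * 374 = 3109.436 J/mol
exponent = -dG*1000 / (RT) = -(2.96*1000) / 3109.436 = -0.95194112
K = exp(-0.95194112)
K = 0.38599104, rounded to 4 significant figures:

0.3860


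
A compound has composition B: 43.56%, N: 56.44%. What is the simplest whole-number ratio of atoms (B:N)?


Assume 100 g of compound, divide each mass% by atomic mass to get moles, then normalize by the smallest to get a raw atom ratio.
Moles per 100 g: B: 43.56/10.81 = 4.0296, N: 56.44/14.007 = 4.0294
Raw ratio (divide by min = 4.0294): B: 1.0, N: 1.0
Multiply by 1 to clear fractions: B: 1.0 ~= 1, N: 1.0 ~= 1
Reduce by GCD to get the simplest whole-number ratio:

1:1


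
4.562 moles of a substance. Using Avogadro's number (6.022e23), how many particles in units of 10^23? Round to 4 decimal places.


N = n * NA, then divide by 1e23 for the requested units.
N / 1e23 = n * 6.022
N / 1e23 = 4.562 * 6.022
N / 1e23 = 27.472364, rounded to 4 dp:

27.4724


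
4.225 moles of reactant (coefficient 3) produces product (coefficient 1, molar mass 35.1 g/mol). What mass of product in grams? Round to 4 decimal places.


Use the coefficient ratio to convert reactant moles to product moles, then multiply by the product's molar mass.
moles_P = moles_R * (coeff_P / coeff_R) = 4.225 * (1/3) = 1.408333
mass_P = moles_P * M_P = 1.408333 * 35.1
mass_P = 49.4324883 g, rounded to 4 dp:

49.4325 g


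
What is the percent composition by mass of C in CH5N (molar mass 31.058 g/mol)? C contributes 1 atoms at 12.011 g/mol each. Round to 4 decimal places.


pct = 100 * (n_elem * M_elem) / M_total
mass_contribution = 1 * 12.011 = 12.011 g/mol
pct = 100 * 12.011 / 31.058
pct = 38.67280572 %, rounded to 4 dp:

38.6728 %


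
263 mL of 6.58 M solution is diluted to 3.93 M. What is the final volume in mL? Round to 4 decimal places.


Dilution: M1*V1 = M2*V2, solve for V2.
V2 = M1*V1 / M2
V2 = 6.58 * 263 / 3.93
V2 = 1730.54 / 3.93
V2 = 440.34096692 mL, rounded to 4 dp:

440.3410 mL


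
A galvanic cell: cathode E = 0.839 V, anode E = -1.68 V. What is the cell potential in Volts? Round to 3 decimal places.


Standard cell potential: E_cell = E_cathode - E_anode.
E_cell = 0.839 - (-1.68)
E_cell = 2.519 V, rounded to 3 dp:

2.519 V


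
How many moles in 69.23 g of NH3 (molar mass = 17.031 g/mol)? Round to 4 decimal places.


n = mass / M
n = 69.23 / 17.031
n = 4.0649404 mol, rounded to 4 dp:

4.0649 mol


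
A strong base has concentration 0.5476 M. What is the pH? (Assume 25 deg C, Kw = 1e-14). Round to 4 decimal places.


A strong base dissociates completely, so [OH-] equals the given concentration.
pOH = -log10([OH-]) = -log10(0.5476) = 0.261537
pH = 14 - pOH = 14 - 0.261537
pH = 13.738463, rounded to 4 dp:

13.7385


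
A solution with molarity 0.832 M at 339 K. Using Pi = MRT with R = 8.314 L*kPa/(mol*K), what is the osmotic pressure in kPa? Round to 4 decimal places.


Osmotic pressure (van't Hoff): Pi = M*R*T.
RT = 8.314 * 339 = 2818.446
Pi = 0.832 * 2818.446
Pi = 2344.947072 kPa, rounded to 4 dp:

2344.9471 kPa


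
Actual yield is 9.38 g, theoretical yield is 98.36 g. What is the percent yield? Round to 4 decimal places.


% yield = 100 * actual / theoretical
% yield = 100 * 9.38 / 98.36
% yield = 9.53639691 %, rounded to 4 dp:

9.5364 %


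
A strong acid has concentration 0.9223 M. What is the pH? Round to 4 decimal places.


A strong acid dissociates completely, so [H+] equals the given concentration.
pH = -log10([H+]) = -log10(0.9223)
pH = 0.03512779, rounded to 4 dp:

0.0351


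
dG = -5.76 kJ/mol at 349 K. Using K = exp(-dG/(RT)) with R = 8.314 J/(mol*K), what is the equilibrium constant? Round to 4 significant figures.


dG is in kJ/mol; multiply by 1000 to match R in J/(mol*K).
RT = 8.314 * 349 = 2901.586 J/mol
exponent = -dG*1000 / (RT) = -(-5.76*1000) / 2901.586 = 1.98512124
K = exp(1.98512124)
K = 7.27993, rounded to 4 significant figures:

7.280


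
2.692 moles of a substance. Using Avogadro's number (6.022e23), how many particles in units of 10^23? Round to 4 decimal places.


N = n * NA, then divide by 1e23 for the requested units.
N / 1e23 = n * 6.022
N / 1e23 = 2.692 * 6.022
N / 1e23 = 16.211224, rounded to 4 dp:

16.2112


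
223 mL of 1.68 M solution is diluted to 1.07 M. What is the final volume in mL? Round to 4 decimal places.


Dilution: M1*V1 = M2*V2, solve for V2.
V2 = M1*V1 / M2
V2 = 1.68 * 223 / 1.07
V2 = 374.64 / 1.07
V2 = 350.13084112 mL, rounded to 4 dp:

350.1308 mL


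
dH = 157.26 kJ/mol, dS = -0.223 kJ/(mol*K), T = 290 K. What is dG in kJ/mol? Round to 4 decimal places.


Gibbs: dG = dH - T*dS (consistent units, dS already in kJ/(mol*K)).
T*dS = 290 * -0.223 = -64.67
dG = 157.26 - (-64.67)
dG = 221.93 kJ/mol, rounded to 4 dp:

221.9300 kJ/mol


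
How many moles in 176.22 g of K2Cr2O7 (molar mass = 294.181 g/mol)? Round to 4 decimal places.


n = mass / M
n = 176.22 / 294.181
n = 0.59901897 mol, rounded to 4 dp:

0.5990 mol


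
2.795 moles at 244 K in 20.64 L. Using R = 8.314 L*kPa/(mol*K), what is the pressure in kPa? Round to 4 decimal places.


PV = nRT, solve for P = nRT / V.
nRT = 2.795 * 8.314 * 244 = 5669.9817
P = 5669.9817 / 20.64
P = 274.7084157 kPa, rounded to 4 dp:

274.7084 kPa


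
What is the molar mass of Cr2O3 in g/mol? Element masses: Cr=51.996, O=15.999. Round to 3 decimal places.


M = sum(count * atomic_mass) over atoms.
M = 2*51.996 + 3*15.999
M = 103.992 + 47.997
M = 151.989 g/mol, rounded to 3 dp:

151.989 g/mol


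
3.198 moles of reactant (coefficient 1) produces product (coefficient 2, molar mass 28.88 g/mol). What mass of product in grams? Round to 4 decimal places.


Use the coefficient ratio to convert reactant moles to product moles, then multiply by the product's molar mass.
moles_P = moles_R * (coeff_P / coeff_R) = 3.198 * (2/1) = 6.396
mass_P = moles_P * M_P = 6.396 * 28.88
mass_P = 184.71648 g, rounded to 4 dp:

184.7165 g


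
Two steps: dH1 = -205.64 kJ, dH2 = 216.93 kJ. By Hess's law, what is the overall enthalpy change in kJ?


Hess's law: enthalpy is a state function, so add the step enthalpies.
dH_total = dH1 + dH2 = -205.64 + (216.93)
dH_total = 11.29 kJ:

11.29 kJ


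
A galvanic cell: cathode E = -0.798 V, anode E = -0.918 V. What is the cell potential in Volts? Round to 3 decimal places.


Standard cell potential: E_cell = E_cathode - E_anode.
E_cell = -0.798 - (-0.918)
E_cell = 0.12 V, rounded to 3 dp:

0.120 V


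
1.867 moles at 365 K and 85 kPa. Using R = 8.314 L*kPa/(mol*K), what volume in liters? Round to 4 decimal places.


PV = nRT, solve for V = nRT / P.
nRT = 1.867 * 8.314 * 365 = 5665.6169
V = 5665.6169 / 85
V = 66.65431647 L, rounded to 4 dp:

66.6543 L


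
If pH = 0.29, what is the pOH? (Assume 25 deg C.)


At 25 deg C, pH + pOH = 14.
pOH = 14 - pH = 14 - 0.29
pOH = 13.71:

13.71


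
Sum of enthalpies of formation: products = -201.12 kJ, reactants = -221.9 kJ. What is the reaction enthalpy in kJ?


dH_rxn = sum(dH_f products) - sum(dH_f reactants)
dH_rxn = -201.12 - (-221.9)
dH_rxn = 20.78 kJ:

20.78 kJ


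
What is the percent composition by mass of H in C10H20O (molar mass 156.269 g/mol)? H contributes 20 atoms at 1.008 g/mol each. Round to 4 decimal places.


pct = 100 * (n_elem * M_elem) / M_total
mass_contribution = 20 * 1.008 = 20.16 g/mol
pct = 100 * 20.16 / 156.269
pct = 12.90083126 %, rounded to 4 dp:

12.9008 %
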